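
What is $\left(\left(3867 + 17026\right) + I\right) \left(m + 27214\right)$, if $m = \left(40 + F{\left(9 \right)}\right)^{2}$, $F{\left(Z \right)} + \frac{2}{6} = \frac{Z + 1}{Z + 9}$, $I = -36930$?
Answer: $- \frac{37452456986}{81} \approx -4.6238 \cdot 10^{8}$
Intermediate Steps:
$F{\left(Z \right)} = - \frac{1}{3} + \frac{1 + Z}{9 + Z}$ ($F{\left(Z \right)} = - \frac{1}{3} + \frac{Z + 1}{Z + 9} = - \frac{1}{3} + \frac{1 + Z}{9 + Z}$)
$m = \frac{131044}{81}$ ($m = \left(40 + \frac{2 \left(-3 + 9\right)}{3 \left(9 + 9\right)}\right)^{2} = \left(40 + \frac{2}{3} \cdot \frac{1}{18} \cdot 6\right)^{2} = \left(40 + \frac{2}{9}\right)^{2} = \left(\frac{362}{9}\right)^{2} = \frac{131044}{81} \approx 1617.8$)
$\left(\left(3867 + 17026\right) + I\right) \left(m + 27214\right) = \left(\left(3867 + 17026\right) - 36930\right) \left(\frac{131044}{81} + 27214\right) = \left(20893 - 36930\right) \frac{2335378}{81} = \left(-16037\right) \frac{2335378}{81} = - \frac{37452456986}{81}$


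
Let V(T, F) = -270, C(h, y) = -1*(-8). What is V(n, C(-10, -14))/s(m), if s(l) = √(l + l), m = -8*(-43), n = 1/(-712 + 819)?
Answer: -135*√43/86 ≈ -10.294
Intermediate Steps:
C(h, y) = 8
n = 1/107 ≈ 0.0093458
m = 344
s(l) = √2*√l (s(l) = √(2*l) = √2*√l)
V(n, C(-10, -14))/s(m) = -270*√43/172 = -135*√43/86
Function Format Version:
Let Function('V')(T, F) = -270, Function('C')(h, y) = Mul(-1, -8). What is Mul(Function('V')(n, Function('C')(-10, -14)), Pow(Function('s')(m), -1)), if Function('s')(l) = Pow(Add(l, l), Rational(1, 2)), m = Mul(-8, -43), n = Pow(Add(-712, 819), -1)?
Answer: Mul(Rational(-135, 86), Pow(43, Rational(1, 2))) ≈ -10.294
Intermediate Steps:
Function('C')(h, y) = 8
n = Rational(1, 107) (n = Pow(107, -1) = Rational(1, 107) ≈ 0.0093458)
m = 344
Function('s')(l) = Mul(Pow(2, Rational(1, 2)), Pow(l, Rational(1, 2))) (Function('s')(l) = Pow(Mul(2, l), Rational(1, 2)) = Mul(Pow(2, Rational(1, 2)), Pow(l, Rational(1, 2))))
Mul(Function('V')(n, Function('C')(-10, -14)), Pow(Function('s')(m), -1)) = Mul(-270, Pow(Mul(Pow(2, Rational(1, 2)), Pow(344, Rational(1, 2))), -1)) = Mul(-270, Pow(Mul(Pow(2, Rational(1, 2)), Mul(2, Pow(86, Rational(1, 2)))), -1)) = Mul(-270, Pow(Mul(4, Pow(43, Rational(1, 2))), -1)) = Mul(-270, Mul(Rational(1, 172), Pow(43, Rational(1, 2)))) = Mul(Rational(-135, 86), Pow(43, Rational(1, 2)))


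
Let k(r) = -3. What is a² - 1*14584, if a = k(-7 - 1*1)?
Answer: -14575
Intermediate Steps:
a = -3
a² - 1*14584 = (-3)² - 1*14584 = 9 - 14584 = -14575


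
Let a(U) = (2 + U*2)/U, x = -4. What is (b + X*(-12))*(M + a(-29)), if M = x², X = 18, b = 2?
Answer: -111280/29 ≈ -3837.2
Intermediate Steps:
a(U) = (2 + 2*U)/U
M = 16 (M = (-4)² = 16)
(b + X*(-12))*(M + a(-29)) = (2 + 18*(-12))*(16 + (2 + 2/(-29))) = (2 - 216)*(16 + (2 + 2*(-1/29))) = -214*(16 + (2 - 2/29)) = -214*(16 + 56/29) = -214*520/29 = -111280/29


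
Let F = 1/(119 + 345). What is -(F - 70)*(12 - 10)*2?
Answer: 32479/116 ≈ 279.99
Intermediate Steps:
F = 1/464 ≈ 0.0021552
-(F - 70)*(12 - 10)*2 = -(1/464 - 70)*(12 - 10)*2 = -(-32479)*2*2/464 = -(-32479)*4/464 = -1*(-32479/116) = 32479/116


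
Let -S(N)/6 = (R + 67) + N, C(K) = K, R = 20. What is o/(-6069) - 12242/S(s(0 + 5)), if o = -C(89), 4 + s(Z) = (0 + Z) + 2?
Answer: 12390793/546210 ≈ 22.685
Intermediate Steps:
s(Z) = -2 + Z (s(Z) = -4 + ((0 + Z) + 2) = -4 + (Z + 2) = -4 + (2 + Z) = -2 + Z)
S(N) = -522 - 6*N (S(N) = -6*((20 + 67) + N) = -6*(87 + N) = -522 - 6*N)
o = -89 (o = -1*89 = -89)
o/(-6069) - 12242/S(s(0 + 5)) = -89/(-6069) - 12242/(-522 - 6*(-2 + (0 + 5))) = -89*(-1/6069) - 12242/(-522 - 6*(-2 + 5)) = 89/6069 - 12242/(-522 - 6*3) = 89/6069 - 12242/(-522 - 18) = 89/6069 - 12242/(-540) = 89/6069 - 12242*(-1/540) = 89/6069 + 6121/270 = 12390793/546210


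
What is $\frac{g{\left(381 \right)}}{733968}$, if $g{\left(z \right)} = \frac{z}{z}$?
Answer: $\frac{1}{733968} \approx 1.3625 \cdot 10^{-6}$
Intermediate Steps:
$g{\left(z \right)} = 1$
$\frac{g{\left(381 \right)}}{733968} = 1 \cdot \frac{1}{733968} = \frac{1}{733968}$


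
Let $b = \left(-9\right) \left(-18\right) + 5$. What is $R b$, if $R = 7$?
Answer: $1169$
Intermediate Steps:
$b = 167$ ($b = 162 + 5 = 167$)
$R b = 7 \cdot 167 = 1169$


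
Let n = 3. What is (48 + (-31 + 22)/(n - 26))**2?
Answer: 1238769/529 ≈ 2341.7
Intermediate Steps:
(48 + (-31 + 22)/(n - 26))**2 = (48 + (-31 + 22)/(3 - 26))**2 = (48 - 9/(-23))**2 = (48 - 9*(-1/23))**2 = (48 + 9/23)**2 = (1113/23)**2 = 1238769/529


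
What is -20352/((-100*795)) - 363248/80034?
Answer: -21422456/5002125 ≈ -4.2827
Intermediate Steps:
-20352/((-100*795)) - 363248/80034 = -20352/(-79500) - 363248*1/80034 = -20352*(-1/79500) - 181624/40017 = 32/125 - 181624/40017 = -21422456/5002125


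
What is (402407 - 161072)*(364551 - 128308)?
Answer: 57013704405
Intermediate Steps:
(402407 - 161072)*(364551 - 128308) = 241335*236243 = 57013704405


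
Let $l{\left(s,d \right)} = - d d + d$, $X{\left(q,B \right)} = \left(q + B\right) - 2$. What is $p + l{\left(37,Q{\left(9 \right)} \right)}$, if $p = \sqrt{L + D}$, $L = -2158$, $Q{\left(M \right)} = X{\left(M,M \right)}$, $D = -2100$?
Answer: $-240 + i \sqrt{4258} \approx -240.0 + 65.253 i$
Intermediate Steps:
$X{\left(q,B \right)} = -2 + B + q$ ($X{\left(q,B \right)} = \left(B + q\right) - 2 = -2 + B + q$)
$Q{\left(M \right)} = -2 + 2 M$ ($Q{\left(M \right)} = -2 + M + M = -2 + 2 M$)
$l{\left(s,d \right)} = d - d^{2}$ ($l{\left(s,d \right)} = - d^{2} + d = d - d^{2}$)
$p = i \sqrt{4258}$ ($p = \sqrt{-2158 - 2100} = \sqrt{-4258} = i \sqrt{4258} \approx 65.253 i$)
$p + l{\left(37,Q{\left(9 \right)} \right)} = i \sqrt{4258} + \left(-2 + 2 \cdot 9\right) \left(1 - \left(-2 + 2 \cdot 9\right)\right) = i \sqrt{4258} + \left(-2 + 18\right) \left(1 - \left(-2 + 18\right)\right) = i \sqrt{4258} + 16 \left(1 - 16\right) = i \sqrt{4258} + 16 \left(-15\right) = i \sqrt{4258} - 240 = -240 + i \sqrt{4258}$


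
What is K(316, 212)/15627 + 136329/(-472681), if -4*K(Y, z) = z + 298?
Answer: -1460453407/4924390658 ≈ -0.29658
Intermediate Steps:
K(Y, z) = -149/2 - z/4 (K(Y, z) = -(z + 298)/4 = -(298 + z)/4 = -149/2 - z/4)
K(316, 212)/15627 + 136329/(-472681) = (-149/2 - ¼*212)/15627 + 136329/(-472681) = (-149/2 - 53)*(1/15627) + 136329*(-1/472681) = -255/2*1/15627 - 136329/472681 = -85/10418 - 136329/472681 = -1460453407/4924390658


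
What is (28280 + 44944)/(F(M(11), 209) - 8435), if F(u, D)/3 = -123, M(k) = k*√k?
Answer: -18306/2201 ≈ -8.3171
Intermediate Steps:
M(k) = k^(3/2)
F(u, D) = -369 (F(u, D) = 3*(-123) = -369)
(28280 + 44944)/(F(M(11), 209) - 8435) = (28280 + 44944)/(-369 - 8435) = 73224/(-8804) = 73224*(-1/8804) = -18306/2201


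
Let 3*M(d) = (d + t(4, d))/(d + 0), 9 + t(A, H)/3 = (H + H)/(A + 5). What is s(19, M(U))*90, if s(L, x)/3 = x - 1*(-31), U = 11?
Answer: 91290/11 ≈ 8299.1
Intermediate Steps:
t(A, H) = -27 + 6*H/(5 + A) (t(A, H) = -27 + 3*((H + H)/(A + 5)) = -27 + 3*((2*H)/(5 + A)) = -27 + 3*(2*H/(5 + A)) = -27 + 6*H/(5 + A))
M(d) = (-27 + 5*d/3)/(3*d) (M(d) = ((d + 3*(-45 - 9*4 + 2*d)/(5 + 4))/(d + 0))/3 = ((d + 3*(-45 - 36 + 2*d)/9)/d)/3 = ((d + 3*(⅑)*(-81 + 2*d))/d)/3 = ((d + (-27 + 2*d/3))/d)/3 = ((-27 + 5*d/3)/d)/3 = (-27 + 5*d/3)/(3*d))
s(L, x) = 93 + 3*x (s(L, x) = 3*(x - 1*(-31)) = 3*(x + 31) = 3*(31 + x) = 93 + 3*x)
s(19, M(U))*90 = (93 + 3*(5/9 - 9/11))*90 = (93 + 3*(-26/99))*90 = (93 - 26/33)*90 = (3043/33)*90 = 91290/11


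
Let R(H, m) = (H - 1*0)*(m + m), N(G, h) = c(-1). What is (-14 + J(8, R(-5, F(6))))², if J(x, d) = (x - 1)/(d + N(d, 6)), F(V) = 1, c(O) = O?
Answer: 25921/121 ≈ 214.22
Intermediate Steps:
N(G, h) = -1
R(H, m) = 2*H*m (R(H, m) = (H + 0)*(2*m) = H*(2*m) = 2*H*m)
J(x, d) = (-1 + x)/(-1 + d) (J(x, d) = (x - 1)/(d - 1) = (-1 + x)/(-1 + d))
(-14 + J(8, R(-5, F(6))))² = (-14 + (-1 + 8)/(-1 + 2*(-5)*1))² = (-14 + 7/(-1 - 10))² = (-14 + 7/(-11))² = (-14 - 1/11*7)² = (-14 - 7/11)² = (-161/11)² = 25921/121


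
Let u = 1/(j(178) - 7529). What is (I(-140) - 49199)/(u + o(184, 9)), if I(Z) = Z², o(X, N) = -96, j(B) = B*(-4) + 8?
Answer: 243688567/790369 ≈ 308.32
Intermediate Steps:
j(B) = 8 - 4*B (j(B) = -4*B + 8 = 8 - 4*B)
u = -1/8233 (u = 1/((8 - 4*178) - 7529) = 1/((8 - 712) - 7529) = 1/(-704 - 7529) = 1/(-8233) = -1/8233 ≈ -0.00012146)
(I(-140) - 49199)/(u + o(184, 9)) = ((-140)² - 49199)/(-1/8233 - 96) = (19600 - 49199)/(-790369/8233) = -29599*(-8233/790369) = 243688567/790369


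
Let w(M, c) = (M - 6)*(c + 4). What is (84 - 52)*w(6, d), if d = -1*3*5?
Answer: 0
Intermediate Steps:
d = -15 (d = -3*5 = -15)
w(M, c) = (-6 + M)*(4 + c)
(84 - 52)*w(6, d) = (84 - 52)*(-24 - 6*(-15) + 4*6 + 6*(-15)) = 32*(-24 + 90 + 24 - 90) = 32*0 = 0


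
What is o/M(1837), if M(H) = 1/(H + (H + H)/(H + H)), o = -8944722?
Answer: -16440399036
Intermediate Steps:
M(H) = 1/(1 + H) (M(H) = 1/(H + (2*H)/((2*H))) = 1/(H + (2*H)*(1/(2*H))) = 1/(H + 1) = 1/(1 + H))
o/M(1837) = -8944722/(1/(1 + 1837)) = -8944722/(1/1838) = -8944722/1/1838 = -8944722*1838 = -16440399036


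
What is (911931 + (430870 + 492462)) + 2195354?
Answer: 4030617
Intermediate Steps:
(911931 + (430870 + 492462)) + 2195354 = (911931 + 923332) + 2195354 = 1835263 + 2195354 = 4030617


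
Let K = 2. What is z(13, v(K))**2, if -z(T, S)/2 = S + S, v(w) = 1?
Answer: 16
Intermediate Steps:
z(T, S) = -4*S (z(T, S) = -2*(S + S) = -4*S)
z(13, v(K))**2 = (-4*1)**2 = (-4)**2 = 16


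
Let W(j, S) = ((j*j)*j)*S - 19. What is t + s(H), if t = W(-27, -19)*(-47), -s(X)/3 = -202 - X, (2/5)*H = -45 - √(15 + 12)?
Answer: -35151515/2 - 45*√3/2 ≈ -1.7576e+7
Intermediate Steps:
W(j, S) = -19 + S*j³ (W(j, S) = (j²*j)*S - 19 = j³*S - 19 = S*j³ - 19 = -19 + S*j³)
H = -225/2 - 15*√3/2 (H = 5*(-45 - √(15 + 12))/2 = 5*(-45 - √27)/2 = 5*(-45 - 3*√3)/2 = -225/2 - 15*√3/2 ≈ -125.49)
s(X) = 606 + 3*X (s(X) = -3*(-202 - X) = 606 + 3*X)
t = -17576026 (t = (-19 - 19*(-27)³)*(-47) = (-19 - 19*(-19683))*(-47) = (-19 + 373977)*(-47) = 373958*(-47) = -17576026)
t + s(H) = -17576026 + (606 + 3*(-225/2 - 15*√3/2)) = -17576026 + (606 + (-675/2 - 45*√3/2)) = -17576026 + (537/2 - 45*√3/2) = -35151515/2 - 45*√3/2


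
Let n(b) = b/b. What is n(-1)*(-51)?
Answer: -51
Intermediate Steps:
n(b) = 1
n(-1)*(-51) = 1*(-51) = -51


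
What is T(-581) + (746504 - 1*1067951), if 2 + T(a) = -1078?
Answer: -322527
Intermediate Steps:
T(a) = -1080 (T(a) = -2 - 1078 = -1080)
T(-581) + (746504 - 1*1067951) = -1080 + (746504 - 1*1067951) = -1080 + (746504 - 1067951) = -1080 - 321447 = -322527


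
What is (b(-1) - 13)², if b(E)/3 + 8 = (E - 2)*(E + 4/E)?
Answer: 64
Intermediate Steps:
b(E) = -24 + 3*(-2 + E)*(E + 4/E) (b(E) = -24 + 3*((E - 2)*(E + 4/E)) = -24 + 3*((-2 + E)*(E + 4/E)) = -24 + 3*(-2 + E)*(E + 4/E))
(b(-1) - 13)² = ((-12 - 24/(-1) - 6*(-1) + 3*(-1)²) - 13)² = ((-12 - 24*(-1) + 6 + 3*1) - 13)² = ((-12 + 24 + 6 + 3) - 13)² = (21 - 13)² = 8² = 64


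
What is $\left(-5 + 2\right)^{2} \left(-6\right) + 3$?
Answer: $-51$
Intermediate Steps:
$\left(-5 + 2\right)^{2} \left(-6\right) + 3 = \left(-3\right)^{2} \left(-6\right) + 3 = 9 \left(-6\right) + 3 = -54 + 3 = -51$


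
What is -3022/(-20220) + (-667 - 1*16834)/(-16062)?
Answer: 5589022/4510745 ≈ 1.2390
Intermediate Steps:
-3022/(-20220) + (-667 - 1*16834)/(-16062) = -3022*(-1/20220) + (-667 - 16834)*(-1/16062) = 1511/10110 - 17501*(-1/16062) = 1511/10110 + 17501/16062 = 5589022/4510745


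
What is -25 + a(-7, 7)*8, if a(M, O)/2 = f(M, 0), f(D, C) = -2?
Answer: -57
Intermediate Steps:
a(M, O) = -4 (a(M, O) = 2*(-2) = -4)
-25 + a(-7, 7)*8 = -25 - 4*8 = -25 - 32 = -57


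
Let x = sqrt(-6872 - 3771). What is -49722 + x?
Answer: -49722 + I*sqrt(10643) ≈ -49722.0 + 103.16*I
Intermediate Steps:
x = I*sqrt(10643) (x = sqrt(-10643) = I*sqrt(10643) ≈ 103.16*I)
-49722 + x = -49722 + I*sqrt(10643)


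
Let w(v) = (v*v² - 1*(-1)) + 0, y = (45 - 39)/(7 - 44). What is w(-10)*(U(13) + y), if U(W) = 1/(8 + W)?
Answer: 801/7 ≈ 114.43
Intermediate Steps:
y = -6/37 (y = 6/(-37) = 6*(-1/37) = -6/37 ≈ -0.16216)
w(v) = 1 + v³ (w(v) = (v³ + 1) + 0 = (1 + v³) + 0 = 1 + v³)
w(-10)*(U(13) + y) = (1 + (-10)³)*(1/(8 + 13) - 6/37) = (1 - 1000)*(1/21 - 6/37) = -999*(1/21 - 6/37) = -999*(-89/777) = 801/7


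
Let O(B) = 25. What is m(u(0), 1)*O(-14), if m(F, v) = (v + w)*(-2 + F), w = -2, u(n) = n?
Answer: 50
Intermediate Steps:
m(F, v) = (-2 + F)*(-2 + v) (m(F, v) = (v - 2)*(-2 + F) = (-2 + v)*(-2 + F) = (-2 + F)*(-2 + v))
m(u(0), 1)*O(-14) = (4 - 2*0 - 2*1 + 0*1)*25 = (4 + 0 - 2 + 0)*25 = 2*25 = 50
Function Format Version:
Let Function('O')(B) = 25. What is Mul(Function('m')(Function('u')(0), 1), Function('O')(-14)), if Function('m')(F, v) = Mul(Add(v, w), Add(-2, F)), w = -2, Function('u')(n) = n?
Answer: 50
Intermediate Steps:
Function('m')(F, v) = Mul(Add(-2, F), Add(-2, v)) (Function('m')(F, v) = Mul(Add(v, -2), Add(-2, F)) = Mul(Add(-2, v), Add(-2, F)) = Mul(Add(-2, F), Add(-2, v)))
Mul(Function('m')(Function('u')(0), 1), Function('O')(-14)) = Mul(Add(4, Mul(-2, 0), Mul(-2, 1), Mul(0, 1)), 25) = Mul(Add(4, 0, -2, 0), 25) = Mul(2, 25) = 50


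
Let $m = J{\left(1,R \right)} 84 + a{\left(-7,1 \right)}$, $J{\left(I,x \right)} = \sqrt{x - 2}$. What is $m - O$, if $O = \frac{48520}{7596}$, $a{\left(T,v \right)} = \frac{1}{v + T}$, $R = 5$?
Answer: $- \frac{24893}{3798} + 84 \sqrt{3} \approx 138.94$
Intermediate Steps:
$J{\left(I,x \right)} = \sqrt{-2 + x}$
$a{\left(T,v \right)} = \frac{1}{T + v}$
$m = - \frac{1}{6} + 84 \sqrt{3}$ ($m = \sqrt{-2 + 5} \cdot 84 + \frac{1}{-7 + 1} = \sqrt{3} \cdot 84 + \frac{1}{-6} = 84 \sqrt{3} - \frac{1}{6} = - \frac{1}{6} + 84 \sqrt{3} \approx 145.33$)
$O = \frac{12130}{1899}$ ($O = 48520 \cdot \frac{1}{7596} = \frac{12130}{1899} \approx 6.3876$)
$m - O = \left(- \frac{1}{6} + 84 \sqrt{3}\right) - \frac{12130}{1899} = - \frac{24893}{3798} + 84 \sqrt{3}$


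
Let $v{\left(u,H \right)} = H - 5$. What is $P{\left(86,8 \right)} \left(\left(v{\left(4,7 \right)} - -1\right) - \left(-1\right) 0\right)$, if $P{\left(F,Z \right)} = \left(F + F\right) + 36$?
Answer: $624$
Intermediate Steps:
$P{\left(F,Z \right)} = 36 + 2 F$ ($P{\left(F,Z \right)} = 2 F + 36 = 36 + 2 F$)
$v{\left(u,H \right)} = -5 + H$ ($v{\left(u,H \right)} = H - 5 = -5 + H$)
$P{\left(86,8 \right)} \left(\left(v{\left(4,7 \right)} - -1\right) - \left(-1\right) 0\right) = \left(36 + 2 \cdot 86\right) \left(\left(\left(-5 + 7\right) - -1\right) - \left(-1\right) 0\right) = \left(36 + 172\right) \left(\left(2 + 1\right) - 0\right) = 208 \left(3 + 0\right) = 208 \cdot 3 = 624$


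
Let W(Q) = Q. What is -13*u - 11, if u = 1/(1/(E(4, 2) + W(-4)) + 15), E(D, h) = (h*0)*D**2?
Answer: -701/59 ≈ -11.881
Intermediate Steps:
E(D, h) = 0 (E(D, h) = 0*D**2 = 0)
u = 4/59 (u = 1/(1/(0 - 4) + 15) = 1/(1/(-4) + 15) = 1/(-1/4 + 15) = 1/(59/4) = 4/59 ≈ 0.067797)
-13*u - 11 = -13*4/59 - 11 = -52/59 - 11 = -701/59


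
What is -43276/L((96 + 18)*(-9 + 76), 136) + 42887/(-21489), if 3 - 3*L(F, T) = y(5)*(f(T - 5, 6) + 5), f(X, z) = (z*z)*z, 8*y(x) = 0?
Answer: -71538527/1653 ≈ -43278.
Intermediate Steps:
y(x) = 0 (y(x) = (1/8)*0 = 0)
f(X, z) = z**3 (f(X, z) = z**2*z = z**3)
L(F, T) = 1 (L(F, T) = 1 - 0*(6**3 + 5) = 1 - 0*(216 + 5) = 1 - 0*221 = 1 - 1/3*0 = 1 + 0 = 1)
-43276/L((96 + 18)*(-9 + 76), 136) + 42887/(-21489) = -43276/1 + 42887/(-21489) = -43276*1 + 42887*(-1/21489) = -43276 - 3299/1653 = -71538527/1653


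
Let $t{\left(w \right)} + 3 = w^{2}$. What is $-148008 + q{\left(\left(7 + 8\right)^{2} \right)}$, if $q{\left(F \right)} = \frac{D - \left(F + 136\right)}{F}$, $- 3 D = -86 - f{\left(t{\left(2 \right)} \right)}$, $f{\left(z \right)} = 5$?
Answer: $- \frac{99906392}{675} \approx -1.4801 \cdot 10^{5}$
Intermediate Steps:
$t{\left(w \right)} = -3 + w^{2}$
$D = \frac{91}{3}$ ($D = - \frac{-86 - 5}{3} = \left(- \frac{1}{3}\right) \left(-91\right) = \frac{91}{3} \approx 30.333$)
$q{\left(F \right)} = \frac{- \frac{317}{3} - F}{F}$ ($q{\left(F \right)} = \frac{\frac{91}{3} - \left(F + 136\right)}{F} = \frac{\frac{91}{3} - \left(136 + F\right)}{F} = \frac{- \frac{317}{3} - F}{F}$)
$-148008 + q{\left(\left(7 + 8\right)^{2} \right)} = -148008 + \frac{- \frac{317}{3} - \left(7 + 8\right)^{2}}{\left(7 + 8\right)^{2}} = -148008 + \frac{- \frac{317}{3} - 15^{2}}{15^{2}} = -148008 + \frac{- \frac{317}{3} - 225}{225} = -148008 + \frac{1}{225} \left(- \frac{992}{3}\right) = -148008 - \frac{992}{675} = - \frac{99906392}{675}$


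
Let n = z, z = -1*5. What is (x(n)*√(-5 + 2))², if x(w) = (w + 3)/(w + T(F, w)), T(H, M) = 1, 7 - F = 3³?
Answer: -¾ ≈ -0.75000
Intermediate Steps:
F = -20 (F = 7 - 1*3³ = 7 - 1*27 = 7 - 27 = -20)
z = -5
n = -5
x(w) = (3 + w)/(1 + w) (x(w) = (w + 3)/(w + 1) = (3 + w)/(1 + w))
(x(n)*√(-5 + 2))² = (((3 - 5)/(1 - 5))*√(-5 + 2))² = ((-2/(-4))*√(-3))² = ((-¼*(-2))*(I*√3))² = ((I*√3)/2)² = (I*√3/2)² = -¾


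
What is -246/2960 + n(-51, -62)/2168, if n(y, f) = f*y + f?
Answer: 540167/401080 ≈ 1.3468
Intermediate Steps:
n(y, f) = f + f*y
-246/2960 + n(-51, -62)/2168 = -246/2960 - 62*(1 - 51)/2168 = -246*1/2960 - 62*(-50)*(1/2168) = -123/1480 + 3100*(1/2168) = -123/1480 + 775/542 = 540167/401080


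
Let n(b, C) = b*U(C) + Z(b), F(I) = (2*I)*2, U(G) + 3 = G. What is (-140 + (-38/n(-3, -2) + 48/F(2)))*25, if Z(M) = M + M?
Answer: -31100/9 ≈ -3455.6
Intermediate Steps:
Z(M) = 2*M
U(G) = -3 + G
F(I) = 4*I
n(b, C) = 2*b + b*(-3 + C) (n(b, C) = b*(-3 + C) + 2*b = 2*b + b*(-3 + C))
(-140 + (-38/n(-3, -2) + 48/F(2)))*25 = (-140 + (-38*(-1/(3*(-1 - 2))) + 48/((4*2))))*25 = (-140 + (-38/((-3*(-3))) + 48/8))*25 = (-140 + (-38/9 + 48*(⅛)))*25 = (-140 + (-38*⅑ + 6))*25 = (-140 + (-38/9 + 6))*25 = (-140 + 16/9)*25 = -1244/9*25 = -31100/9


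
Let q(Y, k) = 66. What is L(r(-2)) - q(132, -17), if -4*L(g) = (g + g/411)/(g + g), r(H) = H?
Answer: -54355/822 ≈ -66.125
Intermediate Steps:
L(g) = -103/822 (L(g) = -(g + g/411)/(4*(g + g)) = -(g + g*(1/411))/(4*(2*g)) = -(g + g/411)*1/(2*g)/4 = -412*g/411*1/(2*g)/4 = -¼*206/411 = -103/822)
L(r(-2)) - q(132, -17) = -103/822 - 1*66 = -103/822 - 66 = -54355/822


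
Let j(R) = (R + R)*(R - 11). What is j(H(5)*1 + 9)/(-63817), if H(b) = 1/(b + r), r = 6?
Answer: 4200/7721857 ≈ 0.00054391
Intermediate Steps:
H(b) = 1/(6 + b) (H(b) = 1/(b + 6) = 1/(6 + b))
j(R) = 2*R*(-11 + R) (j(R) = (2*R)*(-11 + R) = 2*R*(-11 + R))
j(H(5)*1 + 9)/(-63817) = (2*(1/(6 + 5) + 9)*(-11 + (1/(6 + 5) + 9)))/(-63817) = (2*(1/11 + 9)*(-11 + (1/11 + 9)))*(-1/63817) = (2*(100/11)*(-11 + 100/11))*(-1/63817) = (2*(100/11)*(-21/11))*(-1/63817) = -4200/121*(-1/63817) = 4200/7721857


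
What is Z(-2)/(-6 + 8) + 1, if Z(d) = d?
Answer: 0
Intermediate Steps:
Z(-2)/(-6 + 8) + 1 = -2/(-6 + 8) + 1 = -2/2 + 1 = (½)*(-2) + 1 = -1 + 1 = 0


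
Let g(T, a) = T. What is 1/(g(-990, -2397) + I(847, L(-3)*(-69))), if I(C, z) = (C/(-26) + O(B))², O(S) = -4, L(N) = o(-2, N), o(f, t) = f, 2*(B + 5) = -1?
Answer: 676/235161 ≈ 0.0028746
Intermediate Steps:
B = -11/2 (B = -5 + (½)*(-1) = -5 - ½ = -11/2 ≈ -5.5000)
L(N) = -2
I(C, z) = (-4 - C/26)² (I(C, z) = (C/(-26) - 4)² = (C*(-1/26) - 4)² = (-C/26 - 4)² = (-4 - C/26)²)
1/(g(-990, -2397) + I(847, L(-3)*(-69))) = 1/(-990 + (104 + 847)²/676) = 1/(-990 + (1/676)*951²) = 1/(-990 + (1/676)*904401) = 1/(-990 + 904401/676) = 1/(235161/676) = 676/235161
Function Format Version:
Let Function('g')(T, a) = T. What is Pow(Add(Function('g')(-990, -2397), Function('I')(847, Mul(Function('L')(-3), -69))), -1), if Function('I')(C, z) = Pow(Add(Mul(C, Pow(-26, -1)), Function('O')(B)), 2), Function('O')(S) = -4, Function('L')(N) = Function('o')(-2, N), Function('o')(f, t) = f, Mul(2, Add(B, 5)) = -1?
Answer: Rational(676, 235161) ≈ 0.0028746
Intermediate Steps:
B = Rational(-11, 2) (B = Add(-5, Mul(Rational(1, 2), -1)) = Add(-5, Rational(-1, 2)) = Rational(-11, 2) ≈ -5.5000)
Function('L')(N) = -2
Function('I')(C, z) = Pow(Add(-4, Mul(Rational(-1, 26), C)), 2) (Function('I')(C, z) = Pow(Add(Mul(C, Pow(-26, -1)), -4), 2) = Pow(Add(Mul(C, Rational(-1, 26)), -4), 2) = Pow(Add(Mul(Rational(-1, 26), C), -4), 2) = Pow(Add(-4, Mul(Rational(-1, 26), C)), 2))
Pow(Add(Function('g')(-990, -2397), Function('I')(847, Mul(Function('L')(-3), -69))), -1) = Pow(Add(-990, Mul(Rational(1, 676), Pow(Add(104, 847), 2))), -1) = Pow(Add(-990, Mul(Rational(1, 676), Pow(951, 2))), -1) = Pow(Add(-990, Mul(Rational(1, 676), 904401)), -1) = Pow(Add(-990, Rational(904401, 676)), -1) = Pow(Rational(235161, 676), -1) = Rational(676, 235161)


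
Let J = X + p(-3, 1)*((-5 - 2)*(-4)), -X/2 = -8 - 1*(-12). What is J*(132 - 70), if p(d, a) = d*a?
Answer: -5704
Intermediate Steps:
p(d, a) = a*d
X = -8 (X = -2*(-8 - 1*(-12)) = -2*(-8 + 12) = -2*4 = -8)
J = -92 (J = -8 + (1*(-3))*((-5 - 2)*(-4)) = -8 - (-21)*(-4) = -8 - 3*28 = -8 - 84 = -92)
J*(132 - 70) = -92*(132 - 70) = -92*62 = -5704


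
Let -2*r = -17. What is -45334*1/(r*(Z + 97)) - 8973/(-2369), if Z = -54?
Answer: -208233229/1731739 ≈ -120.25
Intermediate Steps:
r = 17/2 (r = -½*(-17) = 17/2 ≈ 8.5000)
-45334*1/(r*(Z + 97)) - 8973/(-2369) = -45334*2/(17*(-54 + 97)) - 8973/(-2369) = -45334/((17/2)*43) - 8973*(-1/2369) = -45334/731/2 + 8973/2369 = -45334*2/731 + 8973/2369 = -90668/731 + 8973/2369 = -208233229/1731739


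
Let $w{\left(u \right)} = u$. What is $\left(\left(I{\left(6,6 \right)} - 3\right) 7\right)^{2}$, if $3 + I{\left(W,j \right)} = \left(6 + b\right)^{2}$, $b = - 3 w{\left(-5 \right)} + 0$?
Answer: $9272025$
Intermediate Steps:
$b = 15$ ($b = \left(-3\right) \left(-5\right) + 0 = 15 + 0 = 15$)
$I{\left(W,j \right)} = 438$ ($I{\left(W,j \right)} = -3 + \left(6 + 15\right)^{2} = -3 + 21^{2} = -3 + 441 = 438$)
$\left(\left(I{\left(6,6 \right)} - 3\right) 7\right)^{2} = \left(\left(438 - 3\right) 7\right)^{2} = \left(435 \cdot 7\right)^{2} = 3045^{2} = 9272025$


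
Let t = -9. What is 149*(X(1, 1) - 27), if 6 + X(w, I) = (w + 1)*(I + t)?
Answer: -7301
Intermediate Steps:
X(w, I) = -6 + (1 + w)*(-9 + I) (X(w, I) = -6 + (w + 1)*(I - 9) = -6 + (1 + w)*(-9 + I))
149*(X(1, 1) - 27) = 149*((-15 + 1 - 9*1 + 1*1) - 27) = 149*((-15 + 1 - 9 + 1) - 27) = 149*(-22 - 27) = 149*(-49) = -7301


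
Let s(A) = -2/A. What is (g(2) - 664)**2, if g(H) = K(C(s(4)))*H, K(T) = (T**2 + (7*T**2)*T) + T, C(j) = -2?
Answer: 595984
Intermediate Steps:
K(T) = T + T**2 + 7*T**3 (K(T) = (T**2 + 7*T**3) + T = T + T**2 + 7*T**3)
g(H) = -54*H (g(H) = (-2*(1 - 2 + 7*(-2)**2))*H = (-2*(1 - 2 + 7*4))*H = (-2*(1 - 2 + 28))*H = (-2*27)*H = -54*H)
(g(2) - 664)**2 = (-54*2 - 664)**2 = (-108 - 664)**2 = (-772)**2 = 595984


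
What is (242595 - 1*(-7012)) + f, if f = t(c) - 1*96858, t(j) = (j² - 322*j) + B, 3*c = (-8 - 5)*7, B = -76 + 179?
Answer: 1471855/9 ≈ 1.6354e+5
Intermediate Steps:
B = 103
c = -91/3 (c = ((-8 - 5)*7)/3 = (-13*7)/3 = (⅓)*(-91) = -91/3 ≈ -30.333)
t(j) = 103 + j² - 322*j (t(j) = (j² - 322*j) + 103 = 103 + j² - 322*j)
f = -774608/9 (f = (103 + (-91/3)² - 322*(-91/3)) - 1*96858 = (103 + 8281/9 + 29302/3) - 96858 = 97114/9 - 96858 = -774608/9 ≈ -86068.)
(242595 - 1*(-7012)) + f = (242595 - 1*(-7012)) - 774608/9 = (242595 + 7012) - 774608/9 = 249607 - 774608/9 = 1471855/9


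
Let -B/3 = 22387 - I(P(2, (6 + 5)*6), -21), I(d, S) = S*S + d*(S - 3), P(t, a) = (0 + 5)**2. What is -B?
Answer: 67638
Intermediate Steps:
P(t, a) = 25 (P(t, a) = 5**2 = 25)
I(d, S) = S**2 + d*(-3 + S)
B = -67638 (B = -3*(22387 - ((-21)**2 - 3*25 - 21*25)) = -3*(22387 - (441 - 75 - 525)) = -3*(22387 - 1*(-159)) = -3*(22387 + 159) = -3*22546 = -67638)
-B = -1*(-67638) = 67638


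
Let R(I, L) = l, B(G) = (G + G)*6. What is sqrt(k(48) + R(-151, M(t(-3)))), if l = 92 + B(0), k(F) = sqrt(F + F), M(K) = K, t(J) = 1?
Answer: 2*sqrt(23 + sqrt(6)) ≈ 10.089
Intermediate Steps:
B(G) = 12*G (B(G) = (2*G)*6 = 12*G)
k(F) = sqrt(2)*sqrt(F) (k(F) = sqrt(2*F) = sqrt(2)*sqrt(F))
l = 92 (l = 92 + 12*0 = 92 + 0 = 92)
R(I, L) = 92
sqrt(k(48) + R(-151, M(t(-3)))) = sqrt(sqrt(2)*sqrt(48) + 92) = sqrt(sqrt(2)*(4*sqrt(3)) + 92) = sqrt(4*sqrt(6) + 92) = sqrt(92 + 4*sqrt(6))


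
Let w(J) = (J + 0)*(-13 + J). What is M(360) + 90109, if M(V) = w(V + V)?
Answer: 599149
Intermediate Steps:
w(J) = J*(-13 + J)
M(V) = 2*V*(-13 + 2*V) (M(V) = (V + V)*(-13 + (V + V)) = (2*V)*(-13 + 2*V) = 2*V*(-13 + 2*V))
M(360) + 90109 = 2*360*(-13 + 2*360) + 90109 = 2*360*(-13 + 720) + 90109 = 2*360*707 + 90109 = 509040 + 90109 = 599149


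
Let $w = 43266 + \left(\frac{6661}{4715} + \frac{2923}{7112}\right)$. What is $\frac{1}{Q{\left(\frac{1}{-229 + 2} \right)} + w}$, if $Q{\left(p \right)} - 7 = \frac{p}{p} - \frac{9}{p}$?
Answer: $\frac{33533080}{1519679741337} \approx 2.2066 \cdot 10^{-5}$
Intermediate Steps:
$Q{\left(p \right)} = 8 - \frac{9}{p}$ ($Q{\left(p \right)} = 7 - \left(\frac{9}{p} - \frac{p}{p}\right) = 7 + \left(1 - \frac{9}{p}\right) = 8 - \frac{9}{p}$)
$w = \frac{1450903394257}{33533080}$ ($w = 43266 + \left(6661 \cdot \frac{1}{4715} + 2923 \cdot \frac{1}{7112}\right) = 43266 + \left(\frac{6661}{4715} + \frac{2923}{7112}\right) = 43266 + \frac{61154977}{33533080} = \frac{1450903394257}{33533080} \approx 43268.0$)
$\frac{1}{Q{\left(\frac{1}{-229 + 2} \right)} + w} = \frac{1}{\left(8 - \frac{9}{\frac{1}{-229 + 2}}\right) + \frac{1450903394257}{33533080}} = \frac{1}{\left(8 - \frac{9}{\frac{1}{-227}}\right) + \frac{1450903394257}{33533080}} = \frac{1}{\left(8 - \frac{9}{- \frac{1}{227}}\right) + \frac{1450903394257}{33533080}} = \frac{1}{\left(8 - -2043\right) + \frac{1450903394257}{33533080}} = \frac{1}{\left(8 + 2043\right) + \frac{1450903394257}{33533080}} = \frac{1}{2051 + \frac{1450903394257}{33533080}} = \frac{1}{\frac{1519679741337}{33533080}} = \frac{33533080}{1519679741337}$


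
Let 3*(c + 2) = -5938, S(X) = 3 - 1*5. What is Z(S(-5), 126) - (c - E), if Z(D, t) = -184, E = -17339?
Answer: -46625/3 ≈ -15542.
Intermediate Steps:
S(X) = -2 (S(X) = 3 - 5 = -2)
c = -5944/3 (c = -2 + (1/3)*(-5938) = -2 - 5938/3 = -5944/3 ≈ -1981.3)
Z(S(-5), 126) - (c - E) = -184 - (-5944/3 - 1*(-17339)) = -184 - (-5944/3 + 17339) = -184 - 1*46073/3 = -184 - 46073/3 = -46625/3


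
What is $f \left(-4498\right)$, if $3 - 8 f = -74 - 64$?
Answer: $- \frac{317109}{4} \approx -79277.0$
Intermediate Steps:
$f = \frac{141}{8}$ ($f = \frac{3}{8} - \frac{-74 - 64}{8} = \frac{3}{8} - - \frac{69}{4} = \frac{3}{8} + \frac{69}{4} = \frac{141}{8} \approx 17.625$)
$f \left(-4498\right) = \frac{141}{8} \left(-4498\right) = - \frac{317109}{4}$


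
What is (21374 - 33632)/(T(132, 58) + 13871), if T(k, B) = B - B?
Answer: -12258/13871 ≈ -0.88371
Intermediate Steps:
T(k, B) = 0
(21374 - 33632)/(T(132, 58) + 13871) = (21374 - 33632)/(0 + 13871) = -12258/13871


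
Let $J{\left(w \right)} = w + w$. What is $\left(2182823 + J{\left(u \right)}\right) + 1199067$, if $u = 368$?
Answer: $3382626$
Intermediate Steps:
$J{\left(w \right)} = 2 w$
$\left(2182823 + J{\left(u \right)}\right) + 1199067 = \left(2182823 + 2 \cdot 368\right) + 1199067 = \left(2182823 + 736\right) + 1199067 = 2183559 + 1199067 = 3382626$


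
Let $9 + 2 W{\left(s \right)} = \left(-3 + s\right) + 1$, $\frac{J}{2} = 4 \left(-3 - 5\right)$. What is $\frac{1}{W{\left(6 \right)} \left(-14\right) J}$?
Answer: $- \frac{1}{2240} \approx -0.00044643$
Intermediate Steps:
$J = -64$ ($J = 2 \cdot 4 \left(-3 - 5\right) = 2 \cdot 4 \left(-8\right) = 2 \left(-32\right) = -64$)
$W{\left(s \right)} = - \frac{11}{2} + \frac{s}{2}$ ($W{\left(s \right)} = - \frac{9}{2} + \frac{\left(-3 + s\right) + 1}{2} = - \frac{9}{2} + \frac{-2 + s}{2} = - \frac{9}{2} + \left(-1 + \frac{s}{2}\right) = - \frac{11}{2} + \frac{s}{2}$)
$\frac{1}{W{\left(6 \right)} \left(-14\right) J} = \frac{1}{\left(- \frac{11}{2} + \frac{1}{2} \cdot 6\right) \left(-14\right) \left(-64\right)} = \frac{1}{\left(- \frac{11}{2} + 3\right) \left(-14\right) \left(-64\right)} = \frac{1}{\left(- \frac{5}{2}\right) \left(-14\right) \left(-64\right)} = \frac{1}{35 \left(-64\right)} = \frac{1}{-2240} = - \frac{1}{2240}$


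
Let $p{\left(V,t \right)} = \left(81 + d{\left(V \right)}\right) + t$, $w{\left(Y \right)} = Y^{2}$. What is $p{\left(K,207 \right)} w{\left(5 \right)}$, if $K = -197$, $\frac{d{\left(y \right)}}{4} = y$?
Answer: $-12500$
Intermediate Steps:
$d{\left(y \right)} = 4 y$
$p{\left(V,t \right)} = 81 + t + 4 V$ ($p{\left(V,t \right)} = \left(81 + 4 V\right) + t = 81 + t + 4 V$)
$p{\left(K,207 \right)} w{\left(5 \right)} = \left(81 + 207 + 4 \left(-197\right)\right) 5^{2} = \left(81 + 207 - 788\right) 25 = \left(-500\right) 25 = -12500$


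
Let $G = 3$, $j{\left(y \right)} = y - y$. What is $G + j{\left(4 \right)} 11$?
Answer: $3$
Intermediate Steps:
$j{\left(y \right)} = 0$
$G + j{\left(4 \right)} 11 = 3 + 0 \cdot 11 = 3 + 0 = 3$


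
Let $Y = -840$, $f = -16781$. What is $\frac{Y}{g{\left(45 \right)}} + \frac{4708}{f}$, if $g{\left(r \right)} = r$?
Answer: $- \frac{953860}{50343} \approx -18.947$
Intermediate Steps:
$\frac{Y}{g{\left(45 \right)}} + \frac{4708}{f} = - \frac{840}{45} + \frac{4708}{-16781} = \left(-840\right) \frac{1}{45} + 4708 \left(- \frac{1}{16781}\right) = - \frac{56}{3} - \frac{4708}{16781} = - \frac{953860}{50343}$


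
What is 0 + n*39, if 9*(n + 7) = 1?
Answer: -806/3 ≈ -268.67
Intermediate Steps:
n = -62/9 (n = -7 + (⅑)*1 = -7 + ⅑ = -62/9 ≈ -6.8889)
0 + n*39 = 0 - 62/9*39 = 0 - 806/3 = -806/3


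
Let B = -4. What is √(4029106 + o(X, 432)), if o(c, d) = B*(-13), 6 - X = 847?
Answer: √4029158 ≈ 2007.3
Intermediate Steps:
X = -841 (X = 6 - 1*847 = 6 - 847 = -841)
o(c, d) = 52 (o(c, d) = -4*(-13) = 52)
√(4029106 + o(X, 432)) = √(4029106 + 52) = √4029158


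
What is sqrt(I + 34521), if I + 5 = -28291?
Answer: 5*sqrt(249) ≈ 78.899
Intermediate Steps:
I = -28296 (I = -5 - 28291 = -28296)
sqrt(I + 34521) = sqrt(-28296 + 34521) = sqrt(6225) = 5*sqrt(249)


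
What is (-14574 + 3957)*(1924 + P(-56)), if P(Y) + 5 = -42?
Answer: -19928109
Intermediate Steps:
P(Y) = -47 (P(Y) = -5 - 42 = -47)
(-14574 + 3957)*(1924 + P(-56)) = (-14574 + 3957)*(1924 - 47) = -10617*1877 = -19928109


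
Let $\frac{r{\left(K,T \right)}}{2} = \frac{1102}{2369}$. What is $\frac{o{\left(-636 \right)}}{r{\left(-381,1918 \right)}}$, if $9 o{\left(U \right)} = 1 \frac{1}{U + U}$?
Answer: $- \frac{2369}{25231392} \approx -9.3891 \cdot 10^{-5}$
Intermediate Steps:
$r{\left(K,T \right)} = \frac{2204}{2369}$ ($r{\left(K,T \right)} = 2 \cdot \frac{1102}{2369} = \frac{2204}{2369}$)
$o{\left(U \right)} = \frac{1}{18 U}$ ($o{\left(U \right)} = \frac{1 \frac{1}{U + U}}{9} = \frac{1 \frac{1}{2 U}}{9} = \frac{\frac{1}{2} \frac{1}{U}}{9} = \frac{1}{18 U}$)
$\frac{o{\left(-636 \right)}}{r{\left(-381,1918 \right)}} = \frac{\frac{1}{18} \frac{1}{-636}}{\frac{2204}{2369}} = \frac{1}{18} \left(- \frac{1}{636}\right) \frac{2369}{2204} = \left(- \frac{1}{11448}\right) \frac{2369}{2204} = - \frac{2369}{25231392}$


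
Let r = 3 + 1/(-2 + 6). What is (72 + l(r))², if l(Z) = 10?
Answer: 6724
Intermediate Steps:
r = 13/4 (r = 3 + 1/4 = 3 + ¼ = 13/4 ≈ 3.2500)
(72 + l(r))² = (72 + 10)² = 82² = 6724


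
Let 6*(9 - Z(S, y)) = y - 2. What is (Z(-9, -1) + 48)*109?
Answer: 12535/2 ≈ 6267.5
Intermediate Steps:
Z(S, y) = 28/3 - y/6 (Z(S, y) = 9 - (y - 2)/6 = 9 - (-2 + y)/6 = 9 + (⅓ - y/6) = 28/3 - y/6)
(Z(-9, -1) + 48)*109 = ((28/3 - ⅙*(-1)) + 48)*109 = ((28/3 + ⅙) + 48)*109 = (19/2 + 48)*109 = (115/2)*109 = 12535/2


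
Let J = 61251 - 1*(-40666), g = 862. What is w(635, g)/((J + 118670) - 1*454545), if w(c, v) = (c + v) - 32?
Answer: -1465/233958 ≈ -0.0062618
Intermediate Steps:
w(c, v) = -32 + c + v
J = 101917 (J = 61251 + 40666 = 101917)
w(635, g)/((J + 118670) - 1*454545) = (-32 + 635 + 862)/((101917 + 118670) - 1*454545) = 1465/(220587 - 454545) = 1465/(-233958) = 1465*(-1/233958) = -1465/233958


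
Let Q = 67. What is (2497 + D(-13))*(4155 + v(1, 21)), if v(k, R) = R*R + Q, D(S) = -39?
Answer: 11461654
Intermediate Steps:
v(k, R) = 67 + R**2 (v(k, R) = R*R + 67 = R**2 + 67 = 67 + R**2)
(2497 + D(-13))*(4155 + v(1, 21)) = (2497 - 39)*(4155 + (67 + 21**2)) = 2458*(4155 + (67 + 441)) = 2458*(4155 + 508) = 2458*4663 = 11461654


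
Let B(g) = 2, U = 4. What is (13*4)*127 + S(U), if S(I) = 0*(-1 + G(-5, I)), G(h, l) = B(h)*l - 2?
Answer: 6604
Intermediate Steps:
G(h, l) = -2 + 2*l (G(h, l) = 2*l - 2 = -2 + 2*l)
S(I) = 0 (S(I) = 0*(-1 + (-2 + 2*I)) = 0*(-3 + 2*I) = 0)
(13*4)*127 + S(U) = (13*4)*127 + 0 = 52*127 + 0 = 6604 + 0 = 6604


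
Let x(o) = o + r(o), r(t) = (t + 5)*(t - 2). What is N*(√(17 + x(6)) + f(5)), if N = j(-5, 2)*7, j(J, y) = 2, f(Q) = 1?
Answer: 14 + 14*√67 ≈ 128.59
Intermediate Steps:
N = 14 (N = 2*7 = 14)
r(t) = (-2 + t)*(5 + t) (r(t) = (5 + t)*(-2 + t) = (-2 + t)*(5 + t))
x(o) = -10 + o² + 4*o (x(o) = o + (-10 + o² + 3*o) = -10 + o² + 4*o)
N*(√(17 + x(6)) + f(5)) = 14*(√(17 + (-10 + 6² + 4*6)) + 1) = 14*(√(17 + (-10 + 36 + 24)) + 1) = 14*(√(17 + 50) + 1) = 14*(√67 + 1) = 14*(1 + √67) = 14 + 14*√67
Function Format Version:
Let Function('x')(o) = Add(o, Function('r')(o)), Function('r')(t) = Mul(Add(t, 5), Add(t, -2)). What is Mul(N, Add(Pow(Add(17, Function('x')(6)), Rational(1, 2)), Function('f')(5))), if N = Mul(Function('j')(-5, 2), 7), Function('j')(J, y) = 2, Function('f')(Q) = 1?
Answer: Add(14, Mul(14, Pow(67, Rational(1, 2)))) ≈ 128.59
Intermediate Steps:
N = 14 (N = Mul(2, 7) = 14)
Function('r')(t) = Mul(Add(-2, t), Add(5, t)) (Function('r')(t) = Mul(Add(5, t), Add(-2, t)) = Mul(Add(-2, t), Add(5, t)))
Function('x')(o) = Add(-10, Pow(o, 2), Mul(4, o)) (Function('x')(o) = Add(o, Add(-10, Pow(o, 2), Mul(3, o))) = Add(-10, Pow(o, 2), Mul(4, o)))
Mul(N, Add(Pow(Add(17, Function('x')(6)), Rational(1, 2)), Function('f')(5))) = Mul(14, Add(Pow(Add(17, Add(-10, Pow(6, 2), Mul(4, 6))), Rational(1, 2)), 1)) = Mul(14, Add(Pow(Add(17, Add(-10, 36, 24)), Rational(1, 2)), 1)) = Mul(14, Add(Pow(Add(17, 50), Rational(1, 2)), 1)) = Mul(14, Add(Pow(67, Rational(1, 2)), 1)) = Mul(14, Add(1, Pow(67, Rational(1, 2)))) = Add(14, Mul(14, Pow(67, Rational(1, 2))))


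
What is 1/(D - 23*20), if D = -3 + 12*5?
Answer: -1/403 ≈ -0.0024814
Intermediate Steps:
D = 57 (D = -3 + 60 = 57)
1/(D - 23*20) = 1/(57 - 23*20) = 1/(57 - 460) = 1/(-403) = -1/403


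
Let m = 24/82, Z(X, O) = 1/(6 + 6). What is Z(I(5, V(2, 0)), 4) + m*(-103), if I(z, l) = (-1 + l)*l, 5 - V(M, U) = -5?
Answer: -14791/492 ≈ -30.063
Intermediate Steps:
V(M, U) = 10 (V(M, U) = 5 - 1*(-5) = 5 + 5 = 10)
I(z, l) = l*(-1 + l)
Z(X, O) = 1/12
m = 12/41 (m = 24*(1/82) = 12/41 ≈ 0.29268)
Z(I(5, V(2, 0)), 4) + m*(-103) = 1/12 + (12/41)*(-103) = 1/12 - 1236/41 = -14791/492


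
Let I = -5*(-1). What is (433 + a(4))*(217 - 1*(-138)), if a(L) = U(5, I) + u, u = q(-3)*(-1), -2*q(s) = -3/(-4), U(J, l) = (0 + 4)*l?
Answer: 1287585/8 ≈ 1.6095e+5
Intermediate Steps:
I = 5
U(J, l) = 4*l
q(s) = -3/8 (q(s) = -(-3)/(2*(-4)) = -(-3)*(-1)/(2*4) = -½*¾ = -3/8)
u = 3/8 (u = -3/8*(-1) = 3/8 ≈ 0.37500)
a(L) = 163/8 (a(L) = 4*5 + 3/8 = 20 + 3/8 = 163/8)
(433 + a(4))*(217 - 1*(-138)) = (433 + 163/8)*(217 - 1*(-138)) = 3627*(217 + 138)/8 = (3627/8)*355 = 1287585/8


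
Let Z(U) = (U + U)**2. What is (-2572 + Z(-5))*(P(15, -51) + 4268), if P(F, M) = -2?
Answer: -10545552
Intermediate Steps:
Z(U) = 4*U**2 (Z(U) = (2*U)**2 = 4*U**2)
(-2572 + Z(-5))*(P(15, -51) + 4268) = (-2572 + 4*(-5)**2)*(-2 + 4268) = (-2572 + 4*25)*4266 = (-2572 + 100)*4266 = -2472*4266 = -10545552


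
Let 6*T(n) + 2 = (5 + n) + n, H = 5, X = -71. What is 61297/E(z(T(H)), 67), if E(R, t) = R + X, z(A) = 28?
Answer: -61297/43 ≈ -1425.5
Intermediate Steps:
T(n) = ½ + n/3 (T(n) = -⅓ + ((5 + n) + n)/6 = -⅓ + (5 + 2*n)/6 = -⅓ + (⅚ + n/3) = ½ + n/3)
E(R, t) = -71 + R (E(R, t) = R - 71 = -71 + R)
61297/E(z(T(H)), 67) = 61297/(-71 + 28) = 61297/(-43) = 61297*(-1/43) = -61297/43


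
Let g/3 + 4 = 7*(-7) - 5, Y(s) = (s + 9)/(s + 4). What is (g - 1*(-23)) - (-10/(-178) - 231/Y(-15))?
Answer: 48495/178 ≈ 272.44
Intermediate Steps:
Y(s) = (9 + s)/(4 + s)
g = -174 (g = -12 + 3*(7*(-7) - 5) = -12 + 3*(-49 - 5) = -12 + 3*(-54) = -12 - 162 = -174)
(g - 1*(-23)) - (-10/(-178) - 231/Y(-15)) = (-174 - 1*(-23)) - (-10/(-178) - 231*(4 - 15)/(9 - 15)) = (-174 + 23) - (-10*(-1/178) - 231/(-6/(-11))) = -151 - (5/89 - 231/((-1/11*(-6)))) = -151 - (5/89 - 231/6/11) = -151 - (5/89 - 231*11/6) = -151 - (5/89 - 847/2) = -151 - 1*(-75373/178) = -151 + 75373/178 = 48495/178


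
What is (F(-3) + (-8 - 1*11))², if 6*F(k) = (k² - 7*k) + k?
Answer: 841/4 ≈ 210.25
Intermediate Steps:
F(k) = -k + k²/6 (F(k) = ((k² - 7*k) + k)/6 = (k² - 6*k)/6 = -k + k²/6)
(F(-3) + (-8 - 1*11))² = ((⅙)*(-3)*(-6 - 3) + (-8 - 1*11))² = ((⅙)*(-3)*(-9) + (-8 - 11))² = (9/2 - 19)² = (-29/2)² = 841/4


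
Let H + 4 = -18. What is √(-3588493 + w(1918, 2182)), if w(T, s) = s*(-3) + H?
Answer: I*√3595061 ≈ 1896.1*I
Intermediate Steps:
H = -22 (H = -4 - 18 = -22)
w(T, s) = -22 - 3*s (w(T, s) = s*(-3) - 22 = -3*s - 22 = -22 - 3*s)
√(-3588493 + w(1918, 2182)) = √(-3588493 + (-22 - 3*2182)) = √(-3588493 + (-22 - 6546)) = √(-3588493 - 6568) = √(-3595061) = I*√3595061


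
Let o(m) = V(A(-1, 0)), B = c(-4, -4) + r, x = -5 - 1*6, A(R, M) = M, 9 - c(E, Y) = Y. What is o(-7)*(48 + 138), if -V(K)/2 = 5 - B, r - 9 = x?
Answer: 2232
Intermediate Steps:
c(E, Y) = 9 - Y
x = -11 (x = -5 - 6 = -11)
r = -2 (r = 9 - 11 = -2)
B = 11 (B = (9 - 1*(-4)) - 2 = (9 + 4) - 2 = 13 - 2 = 11)
V(K) = 12 (V(K) = -2*(5 - 1*11) = -2*(5 - 11) = -2*(-6) = 12)
o(m) = 12
o(-7)*(48 + 138) = 12*(48 + 138) = 12*186 = 2232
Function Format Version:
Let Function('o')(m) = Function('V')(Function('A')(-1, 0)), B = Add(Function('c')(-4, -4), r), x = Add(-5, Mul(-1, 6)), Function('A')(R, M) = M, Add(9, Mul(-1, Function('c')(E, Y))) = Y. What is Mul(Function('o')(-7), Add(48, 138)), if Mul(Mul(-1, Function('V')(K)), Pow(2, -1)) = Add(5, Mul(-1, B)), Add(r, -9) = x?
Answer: 2232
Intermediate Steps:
Function('c')(E, Y) = Add(9, Mul(-1, Y))
x = -11 (x = Add(-5, -6) = -11)
r = -2 (r = Add(9, -11) = -2)
B = 11 (B = Add(Add(9, Mul(-1, -4)), -2) = Add(Add(9, 4), -2) = Add(13, -2) = 11)
Function('V')(K) = 12 (Function('V')(K) = Mul(-2, Add(5, Mul(-1, 11))) = Mul(-2, Add(5, -11)) = Mul(-2, -6) = 12)
Function('o')(m) = 12
Mul(Function('o')(-7), Add(48, 138)) = Mul(12, Add(48, 138)) = Mul(12, 186) = 2232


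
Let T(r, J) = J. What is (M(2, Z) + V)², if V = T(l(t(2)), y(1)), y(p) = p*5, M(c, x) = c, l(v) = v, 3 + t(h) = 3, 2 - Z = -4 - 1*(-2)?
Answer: 49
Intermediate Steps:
Z = 4 (Z = 2 - (-4 - 1*(-2)) = 2 - (-4 + 2) = 2 - 1*(-2) = 2 + 2 = 4)
t(h) = 0 (t(h) = -3 + 3 = 0)
y(p) = 5*p
V = 5 (V = 5*1 = 5)
(M(2, Z) + V)² = (2 + 5)² = 7² = 49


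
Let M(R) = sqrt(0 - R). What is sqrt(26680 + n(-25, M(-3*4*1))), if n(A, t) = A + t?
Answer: sqrt(26655 + 2*sqrt(3)) ≈ 163.27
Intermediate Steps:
M(R) = sqrt(-R)
sqrt(26680 + n(-25, M(-3*4*1))) = sqrt(26680 + (-25 + sqrt(-(-3*4)))) = sqrt(26680 + (-25 + sqrt(-(-12)))) = sqrt(26680 + (-25 + sqrt(-1*(-12)))) = sqrt(26680 + (-25 + sqrt(12))) = sqrt(26680 + (-25 + 2*sqrt(3))) = sqrt(26655 + 2*sqrt(3))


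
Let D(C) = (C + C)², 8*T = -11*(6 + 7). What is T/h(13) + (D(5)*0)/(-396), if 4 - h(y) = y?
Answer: 143/72 ≈ 1.9861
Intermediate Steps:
h(y) = 4 - y
T = -143/8 (T = (-11*(6 + 7))/8 = (-11*13)/8 = (⅛)*(-143) = -143/8 ≈ -17.875)
D(C) = 4*C² (D(C) = (2*C)² = 4*C²)
T/h(13) + (D(5)*0)/(-396) = -143/(8*(4 - 1*13)) + ((4*5²)*0)/(-396) = -143/(8*(4 - 13)) + ((4*25)*0)*(-1/396) = -143/8/(-9) + (100*0)*(-1/396) = -143/8*(-⅑) + 0*(-1/396) = 143/72 + 0 = 143/72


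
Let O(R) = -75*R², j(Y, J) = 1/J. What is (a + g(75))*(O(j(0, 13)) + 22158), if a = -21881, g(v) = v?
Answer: -81655336362/169 ≈ -4.8317e+8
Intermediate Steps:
(a + g(75))*(O(j(0, 13)) + 22158) = (-21881 + 75)*(-75*(1/13)² + 22158) = -21806*(-75*(1/13)² + 22158) = -21806*(-75*1/169 + 22158) = -21806*(-75/169 + 22158) = -21806*3744627/169 = -81655336362/169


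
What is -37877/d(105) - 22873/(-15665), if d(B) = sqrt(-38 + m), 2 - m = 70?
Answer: 22873/15665 + 37877*I*sqrt(106)/106 ≈ 1.4601 + 3678.9*I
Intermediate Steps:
m = -68 (m = 2 - 1*70 = 2 - 70 = -68)
d(B) = I*sqrt(106) (d(B) = sqrt(-38 - 68) = sqrt(-106) = I*sqrt(106))
-37877/d(105) - 22873/(-15665) = -37877*(-I*sqrt(106)/106) - 22873/(-15665) = -(-37877)*I*sqrt(106)/106 - 22873*(-1/15665) = 37877*I*sqrt(106)/106 + 22873/15665 = 22873/15665 + 37877*I*sqrt(106)/106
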